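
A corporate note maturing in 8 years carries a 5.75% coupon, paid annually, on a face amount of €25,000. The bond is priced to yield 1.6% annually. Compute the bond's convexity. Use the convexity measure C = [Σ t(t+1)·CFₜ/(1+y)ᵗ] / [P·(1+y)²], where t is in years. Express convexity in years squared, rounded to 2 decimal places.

56.17

With y = 0.016:
  t   CF        PV=CF/(1+0.016)^t    t·PV        t(t+1)·PV
  1     1,437.50     1,414.8622     1,414.8622       2,829.7244
  2     1,437.50     1,392.5809     2,785.1618       8,355.4855
  3     1,437.50     1,370.6505     4,111.9515      16,447.8060
  4     1,437.50     1,349.0655     5,396.2618      26,981.3091
  5     1,437.50     1,327.8203     6,639.1016      39,834.6099
  6     1,437.50     1,306.9098     7,841.4586      54,890.2105
  7     1,437.50     1,286.3285     9,004.2996      72,034.3969
  8    26,437.50    23,284.7040   186,277.6319   1,676,498.6867
  Σ                 32,732.9217   223,470.7291   1,897,872.2290
P = 32,732.9217.
Convexity = Σ t(t+1)·PV / [P·(1+y)²] = 1,897,872.2290 / (32,732.9217 × 1.032256) = 56.16875.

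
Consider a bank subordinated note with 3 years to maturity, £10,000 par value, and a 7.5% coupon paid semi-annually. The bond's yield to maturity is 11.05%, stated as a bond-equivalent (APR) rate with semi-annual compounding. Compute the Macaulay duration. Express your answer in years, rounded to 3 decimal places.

Periodic yield y = 0.05525. Discount each cash flow and weight by its period:
  t   CF        PV=CF/(1+0.05525)^t    t·PV
  1       375.00       355.3660       355.3660
  2       375.00       336.7600       673.5201
  3       375.00       319.1282       957.3846
  4       375.00       302.4195     1,209.6781
  5       375.00       286.5857     1,432.9283
  6    10,375.00     7,513.7361    45,082.4169
  Σ                  9,113.9956    49,711.2940
Price P = Σ PV = 9,113.9956.
Macaulay duration = Σ(t·PV) / P = 49,711.2940 / 9,113.9956 = 5.45439 half-year periods.
In years: 5.45439 / 2 = 2.72720 years.

2.727 years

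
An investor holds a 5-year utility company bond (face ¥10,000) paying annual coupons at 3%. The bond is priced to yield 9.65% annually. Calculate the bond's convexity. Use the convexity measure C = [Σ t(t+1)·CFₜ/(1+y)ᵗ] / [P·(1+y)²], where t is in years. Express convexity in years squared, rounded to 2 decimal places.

22.74

With y = 0.0965:
  t   CF        PV=CF/(1+0.0965)^t    t·PV        t(t+1)·PV
  1       300.00       273.5978       273.5978         547.1956
  2       300.00       249.5192       499.0384       1,497.1152
  3       300.00       227.5597       682.6791       2,730.7164
  4       300.00       207.5328       830.1311       4,150.6557
  5    10,300.00     6,498.2145    32,491.0726     194,946.4358
  Σ                  7,456.4240    34,776.5191     203,872.1187
P = 7,456.4240.
Convexity = Σ t(t+1)·PV / [P·(1+y)²] = 203,872.1187 / (7,456.4240 × 1.202312) = 22.74102.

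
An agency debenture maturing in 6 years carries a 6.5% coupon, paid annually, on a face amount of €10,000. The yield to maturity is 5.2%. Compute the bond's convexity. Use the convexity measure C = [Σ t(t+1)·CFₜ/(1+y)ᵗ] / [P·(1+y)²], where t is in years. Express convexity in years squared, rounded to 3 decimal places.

With y = 0.052:
  t   CF        PV=CF/(1+0.052)^t    t·PV        t(t+1)·PV
  1       650.00       617.8707       617.8707       1,235.7414
  2       650.00       587.3296     1,174.6592       3,523.9775
  3       650.00       558.2981     1,674.8943       6,699.5770
  4       650.00       530.7016     2,122.8064      10,614.0320
  5       650.00       504.4692     2,522.3460      15,134.0761
  6    10,650.00     7,856.9713    47,141.8280     329,992.7962
  Σ                 10,655.6405    55,254.4046     367,200.2002
P = 10,655.6405.
Convexity = Σ t(t+1)·PV / [P·(1+y)²] = 367,200.2002 / (10,655.6405 × 1.106704) = 31.13808.

31.138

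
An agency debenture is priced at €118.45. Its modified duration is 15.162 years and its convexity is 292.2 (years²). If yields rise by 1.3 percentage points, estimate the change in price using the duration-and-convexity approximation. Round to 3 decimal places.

-€20.423

Duration effect: -D_mod·Δy = -15.162 × (+0.013) = -0.197106
Convexity effect: ½·C·(Δy)² = 0.5 × 292.2 × (0.013)² = +0.0246909
ΔP/P ≈ -0.197106 + 0.0246909 = -0.1724151
ΔP ≈ 118.45 × (-0.1724151) = -20.422568595.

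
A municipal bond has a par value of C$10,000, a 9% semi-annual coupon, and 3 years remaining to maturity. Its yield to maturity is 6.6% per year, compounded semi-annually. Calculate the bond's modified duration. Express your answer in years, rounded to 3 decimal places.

Periodic yield y = 0.033. First find Macaulay duration:
  t   CF        PV=CF/(1+0.033)^t    t·PV
  1       450.00       435.6244       435.6244
  2       450.00       421.7080       843.4161
  3       450.00       408.2362     1,224.7087
  4       450.00       395.1948     1,580.7792
  5       450.00       382.5700     1,912.8500
  6    10,450.00     8,600.3151    51,601.8904
  Σ                 10,643.6485    57,599.2687
P = 10,643.6485; Macaulay duration = 57,599.2687 / 10,643.6485 = 5.41161 half-year periods = 2.70580 years.
Modified duration = D_Mac / (1 + y) = 2.70580 / 1.033 = 2.61937 years.

2.619 years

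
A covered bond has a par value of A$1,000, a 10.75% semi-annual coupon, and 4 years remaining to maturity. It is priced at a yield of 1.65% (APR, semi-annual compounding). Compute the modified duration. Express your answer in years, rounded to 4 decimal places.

Periodic yield y = 0.00825. First find Macaulay duration:
  t   CF        PV=CF/(1+0.00825)^t    t·PV
  1        53.75        53.3102        53.3102
  2        53.75        52.8740       105.7480
  3        53.75        52.4413       157.3240
  4        53.75        52.0122       208.0490
  5        53.75        51.5866       257.9332
  6        53.75        51.1645       306.9872
  7        53.75        50.7459       355.2212
  8     1,053.75       986.7150     7,893.7202
  Σ                  1,350.8499     9,338.2930
P = 1,350.8499; Macaulay duration = 9,338.2930 / 1,350.8499 = 6.91290 half-year periods = 3.45645 years.
Modified duration = D_Mac / (1 + y) = 3.45645 / 1.00825 = 3.42817 years.

3.4282 years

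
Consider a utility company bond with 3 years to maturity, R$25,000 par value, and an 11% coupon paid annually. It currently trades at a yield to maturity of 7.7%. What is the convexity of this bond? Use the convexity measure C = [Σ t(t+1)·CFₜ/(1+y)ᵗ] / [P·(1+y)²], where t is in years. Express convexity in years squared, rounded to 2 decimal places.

With y = 0.077:
  t   CF        PV=CF/(1+0.077)^t    t·PV        t(t+1)·PV
  1     2,750.00     2,553.3890     2,553.3890       5,106.7781
  2     2,750.00     2,370.8348     4,741.6695      14,225.0086
  3    27,750.00    22,213.4430    66,640.3290     266,561.3159
  Σ                 27,137.6668    73,935.3875     285,893.1026
P = 27,137.6668.
Convexity = Σ t(t+1)·PV / [P·(1+y)²] = 285,893.1026 / (27,137.6668 × 1.159929) = 9.08238.

9.08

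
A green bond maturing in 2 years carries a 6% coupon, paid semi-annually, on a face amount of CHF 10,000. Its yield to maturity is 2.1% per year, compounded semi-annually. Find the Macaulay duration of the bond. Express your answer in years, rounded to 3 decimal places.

Periodic yield y = 0.0105. Discount each cash flow and weight by its period:
  t   CF        PV=CF/(1+0.0105)^t    t·PV
  1       300.00       296.8827       296.8827
  2       300.00       293.7979       587.5957
  3       300.00       290.7450       872.2351
  4    10,300.00     9,878.5216    39,514.0864
  Σ                 10,759.9472    41,270.7999
Price P = Σ PV = 10,759.9472.
Macaulay duration = Σ(t·PV) / P = 41,270.7999 / 10,759.9472 = 3.83560 half-year periods.
In years: 3.83560 / 2 = 1.91780 years.

1.918 years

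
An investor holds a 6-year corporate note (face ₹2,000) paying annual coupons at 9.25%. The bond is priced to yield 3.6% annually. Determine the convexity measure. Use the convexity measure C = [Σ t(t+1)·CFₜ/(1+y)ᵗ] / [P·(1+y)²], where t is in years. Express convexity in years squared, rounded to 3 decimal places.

With y = 0.036:
  t   CF        PV=CF/(1+0.036)^t    t·PV        t(t+1)·PV
  1       185.00       178.5714       178.5714         357.1429
  2       185.00       172.3662       344.7325       1,034.1975
  3       185.00       166.3767       499.1300       1,996.5202
  4       185.00       160.5953       642.3810       3,211.9051
  5       185.00       155.0147       775.0736       4,650.4417
  6     2,185.00     1,767.2293    10,603.3759      74,223.6315
  Σ                  2,600.1537    13,043.2645      85,473.8389
P = 2,600.1537.
Convexity = Σ t(t+1)·PV / [P·(1+y)²] = 85,473.8389 / (2,600.1537 × 1.073296) = 30.62772.

30.628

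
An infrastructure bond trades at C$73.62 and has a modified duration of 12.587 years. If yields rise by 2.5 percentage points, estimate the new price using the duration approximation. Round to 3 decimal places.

Duration approximation: ΔP/P ≈ -D_mod · Δy = -12.587 × (+0.025) = -0.314675.
New price ≈ 73.62 × (1 - 0.314675) = 50.4536265.

C$50.454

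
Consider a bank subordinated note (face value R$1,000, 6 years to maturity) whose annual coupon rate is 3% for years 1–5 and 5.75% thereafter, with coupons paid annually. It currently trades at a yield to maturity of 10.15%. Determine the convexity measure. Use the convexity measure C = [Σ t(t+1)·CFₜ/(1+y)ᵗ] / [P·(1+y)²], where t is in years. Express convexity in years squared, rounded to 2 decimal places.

30.73

With y = 0.1015:
  t   CF        PV=CF/(1+0.1015)^t    t·PV        t(t+1)·PV
  1        30.00        27.2356        27.2356          54.4712
  2        30.00        24.7259        49.4518         148.3554
  3        30.00        22.4475        67.3425         269.3699
  4        30.00        20.3790        81.5161         407.5804
  5        30.00        18.5012        92.5058         555.0345
  6     1,057.50       592.0704     3,552.4225      24,866.9578
  Σ                    705.3596     3,870.4742      26,301.7692
P = 705.3596.
Convexity = Σ t(t+1)·PV / [P·(1+y)²] = 26,301.7692 / (705.3596 × 1.213302) = 30.73303.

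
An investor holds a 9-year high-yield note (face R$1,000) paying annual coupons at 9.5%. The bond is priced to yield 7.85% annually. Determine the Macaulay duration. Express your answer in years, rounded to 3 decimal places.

Periodic yield y = 0.0785. Discount each cash flow and weight by its year:
  t   CF        PV=CF/(1+0.0785)^t    t·PV
  1        95.00        88.0853        88.0853
  2        95.00        81.6739       163.3478
  3        95.00        75.7292       227.1875
  4        95.00        70.2171       280.8685
  5        95.00        65.1063       325.5314
  6        95.00        60.3674       362.2046
  7        95.00        55.9735       391.8146
  8        95.00        51.8994       415.1953
  9     1,095.00       554.6676     4,992.0081
  Σ                  1,103.7197     7,246.2430
Price P = Σ PV = 1,103.7197.
Macaulay duration = Σ(t·PV) / P = 7,246.2430 / 1,103.7197 = 6.56529 years.

6.565 years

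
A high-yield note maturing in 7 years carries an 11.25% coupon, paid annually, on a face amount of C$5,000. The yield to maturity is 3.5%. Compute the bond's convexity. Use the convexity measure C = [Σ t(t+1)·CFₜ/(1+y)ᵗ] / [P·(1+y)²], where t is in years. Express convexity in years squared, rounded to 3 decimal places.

With y = 0.035:
  t   CF        PV=CF/(1+0.035)^t    t·PV        t(t+1)·PV
  1       562.50       543.4783       543.4783       1,086.9565
  2       562.50       525.0998     1,050.1995       3,150.5986
  3       562.50       507.3428     1,522.0283       6,088.1133
  4       562.50       490.1863     1,960.7450       9,803.7251
  5       562.50       473.6099     2,368.0495      14,208.2972
  6       562.50       457.5941     2,745.5647      19,218.9527
  7     5,562.50     4,372.0747    30,604.5230     244,836.1843
  Σ                  7,369.3858    40,794.5884     298,392.8276
P = 7,369.3858.
Convexity = Σ t(t+1)·PV / [P·(1+y)²] = 298,392.8276 / (7,369.3858 × 1.071225) = 37.79866.

37.799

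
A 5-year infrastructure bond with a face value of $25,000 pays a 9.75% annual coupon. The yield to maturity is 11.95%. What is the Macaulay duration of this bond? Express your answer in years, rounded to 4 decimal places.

Periodic yield y = 0.1195. Discount each cash flow and weight by its year:
  t   CF        PV=CF/(1+0.1195)^t    t·PV
  1     2,437.50     2,177.3113     2,177.3113
  2     2,437.50     1,944.8962     3,889.7924
  3     2,437.50     1,737.2900     5,211.8701
  4     2,437.50     1,551.8446     6,207.3784
  5    27,437.50    15,603.5727    78,017.8634
  Σ                 23,014.9148    95,504.2157
Price P = Σ PV = 23,014.9148.
Macaulay duration = Σ(t·PV) / P = 95,504.2157 / 23,014.9148 = 4.14967 years.

4.1497 years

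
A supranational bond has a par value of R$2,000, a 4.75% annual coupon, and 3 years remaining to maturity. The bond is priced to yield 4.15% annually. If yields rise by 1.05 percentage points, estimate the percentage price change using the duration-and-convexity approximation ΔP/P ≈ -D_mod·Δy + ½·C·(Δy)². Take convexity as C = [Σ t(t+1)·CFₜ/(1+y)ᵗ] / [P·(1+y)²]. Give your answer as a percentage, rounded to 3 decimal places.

-2.833%

With y = 0.0415:
  t   CF        PV=CF/(1+0.0415)^t    t·PV        t(t+1)·PV
  1        95.00        91.2146        91.2146         182.4292
  2        95.00        87.5800       175.1600         525.4801
  3     2,095.00     1,854.4119     5,563.2357      22,252.9427
  Σ                  2,033.2065     5,829.6103      22,960.8521
P = 2,033.2065; D_Mac = 2.86720 yrs; D_mod = 2.75295 yrs; C = 10.41089.
Duration effect: -2.75295 × (+0.0105) = -0.028906
Convexity effect: 0.5 × 10.41089 × (0.0105)² = +0.0005739
ΔP/P ≈ -0.028906 + 0.0005739 = -0.028332 = -2.8332%.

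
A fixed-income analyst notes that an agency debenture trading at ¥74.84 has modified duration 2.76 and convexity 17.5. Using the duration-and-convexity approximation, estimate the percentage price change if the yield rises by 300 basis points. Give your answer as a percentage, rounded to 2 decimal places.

-7.49%

Duration effect: -D_mod·Δy = -2.76 × (+0.03) = -0.082800
Convexity effect: ½·C·(Δy)² = 0.5 × 17.5 × (0.03)² = +0.0078750
ΔP/P ≈ -0.082800 + 0.0078750 = -0.074925
= -7.4925%.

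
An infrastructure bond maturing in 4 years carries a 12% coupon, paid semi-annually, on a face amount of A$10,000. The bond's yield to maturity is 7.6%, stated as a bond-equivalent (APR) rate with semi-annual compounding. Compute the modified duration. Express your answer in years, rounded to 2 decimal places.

3.22 years

Periodic yield y = 0.038. First find Macaulay duration:
  t   CF        PV=CF/(1+0.038)^t    t·PV
  1       600.00       578.0347       578.0347
  2       600.00       556.8735     1,113.7470
  3       600.00       536.4870     1,609.4610
  4       600.00       516.8468     2,067.3872
  5       600.00       497.9256     2,489.6282
  6       600.00       479.6971     2,878.1828
  7       600.00       462.1360     3,234.9518
  8    10,600.00     7,865.5127    62,924.1017
  Σ                 11,493.5134    76,895.4943
P = 11,493.5134; Macaulay duration = 76,895.4943 / 11,493.5134 = 6.69034 half-year periods = 3.34517 years.
Modified duration = D_Mac / (1 + y) = 3.34517 / 1.038 = 3.22271 years.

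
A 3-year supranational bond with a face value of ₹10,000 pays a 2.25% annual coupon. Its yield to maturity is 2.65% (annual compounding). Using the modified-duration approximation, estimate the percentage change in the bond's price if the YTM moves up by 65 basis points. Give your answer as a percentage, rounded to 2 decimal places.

Periodic yield y = 0.0265. Modified duration first:
  t   CF        PV=CF/(1+0.0265)^t    t·PV
  1       225.00       219.1914       219.1914
  2       225.00       213.5328       427.0656
  3    10,225.00     9,453.3656    28,360.0969
  Σ                  9,886.0899    29,006.3539
P = 9,886.0899; D_Mac = 2.93406 yrs; D_mod = 2.93406/(1+0.0265) = 2.85831 yrs.
ΔP/P ≈ -D_mod · Δy = -2.85831 × (+0.0065) = -0.018579 = -1.8579%.

-1.86%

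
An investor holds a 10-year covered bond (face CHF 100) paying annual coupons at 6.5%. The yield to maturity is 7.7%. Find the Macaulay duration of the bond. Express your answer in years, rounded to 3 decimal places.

Periodic yield y = 0.077. Discount each cash flow and weight by its year:
  t   CF        PV=CF/(1+0.077)^t    t·PV
  1         6.50         6.0353         6.0353
  2         6.50         5.6038        11.2076
  3         6.50         5.2031        15.6094
  4         6.50         4.8312        19.3246
  5         6.50         4.4857        22.4287
  6         6.50         4.1650        24.9902
  7         6.50         3.8673        27.0708
  8         6.50         3.5908        28.7262
  9         6.50         3.3340        30.0064
  10      106.50        50.7216       507.2156
  Σ                     91.8378       692.6149
Price P = Σ PV = 91.8378.
Macaulay duration = Σ(t·PV) / P = 692.6149 / 91.8378 = 7.54172 years.

7.542 years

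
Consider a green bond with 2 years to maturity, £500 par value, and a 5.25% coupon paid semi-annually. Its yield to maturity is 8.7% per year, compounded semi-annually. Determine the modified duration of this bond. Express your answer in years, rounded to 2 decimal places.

Periodic yield y = 0.0435. First find Macaulay duration:
  t   CF        PV=CF/(1+0.0435)^t    t·PV
  1       13.125        12.5779        12.5779
  2       13.125        12.0535        24.1071
  3       13.125        11.5511        34.6532
  4      513.125       432.7662     1,731.0649
  Σ                    468.9487     1,802.4030
P = 468.9487; Macaulay duration = 1,802.4030 / 468.9487 = 3.84350 half-year periods = 1.92175 years.
Modified duration = D_Mac / (1 + y) = 1.92175 / 1.0435 = 1.84164 years.

1.84 years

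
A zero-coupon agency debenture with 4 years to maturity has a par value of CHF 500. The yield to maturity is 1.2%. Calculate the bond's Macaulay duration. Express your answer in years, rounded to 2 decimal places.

4.00 years

A zero-coupon bond has a single cash flow at maturity, so its Macaulay duration equals its maturity: 4 years.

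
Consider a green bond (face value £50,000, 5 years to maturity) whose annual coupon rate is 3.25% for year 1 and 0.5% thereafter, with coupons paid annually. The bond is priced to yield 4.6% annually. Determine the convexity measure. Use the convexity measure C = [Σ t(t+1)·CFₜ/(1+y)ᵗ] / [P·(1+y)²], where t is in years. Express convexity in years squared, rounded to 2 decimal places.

26.23

With y = 0.046:
  t   CF        PV=CF/(1+0.046)^t    t·PV        t(t+1)·PV
  1     1,625.00     1,553.5373     1,553.5373       3,107.0746
  2       250.00       228.4950       456.9899       1,370.9698
  3       250.00       218.4464       655.3393       2,621.3572
  4       250.00       208.8398       835.3592       4,176.7960
  5    50,250.00    40,130.7839   200,653.9196   1,203,923.5178
  Σ                 42,340.1024   204,155.1453   1,215,199.7153
P = 42,340.1024.
Convexity = Σ t(t+1)·PV / [P·(1+y)²] = 1,215,199.7153 / (42,340.1024 × 1.094116) = 26.23206.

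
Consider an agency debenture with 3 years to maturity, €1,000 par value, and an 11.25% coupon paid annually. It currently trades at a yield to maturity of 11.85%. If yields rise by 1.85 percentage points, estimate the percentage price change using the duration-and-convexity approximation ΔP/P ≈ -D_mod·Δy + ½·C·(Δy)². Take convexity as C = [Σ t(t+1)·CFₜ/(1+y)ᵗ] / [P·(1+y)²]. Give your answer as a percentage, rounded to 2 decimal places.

With y = 0.1185:
  t   CF        PV=CF/(1+0.1185)^t    t·PV        t(t+1)·PV
  1       112.50       100.5811       100.5811         201.1623
  2       112.50        89.9250       179.8500         539.5501
  3     1,112.50       795.0456     2,385.1369       9,540.5476
  Σ                    985.5518     2,665.5681      10,281.2599
P = 985.5518; D_Mac = 2.70465 yrs; D_mod = 2.41810 yrs; C = 8.33863.
Duration effect: -2.41810 × (+0.0185) = -0.044735
Convexity effect: 0.5 × 8.33863 × (0.0185)² = +0.0014269
ΔP/P ≈ -0.044735 + 0.0014269 = -0.043308 = -4.3308%.

-4.33%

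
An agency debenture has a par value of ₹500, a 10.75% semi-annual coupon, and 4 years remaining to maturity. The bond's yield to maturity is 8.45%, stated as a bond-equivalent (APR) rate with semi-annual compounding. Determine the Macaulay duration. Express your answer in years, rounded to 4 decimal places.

Periodic yield y = 0.04225. Discount each cash flow and weight by its period:
  t   CF        PV=CF/(1+0.04225)^t    t·PV
  1       26.875        25.7856        25.7856
  2       26.875        24.7403        49.4806
  3       26.875        23.7374        71.2121
  4       26.875        22.7751        91.1005
  5       26.875        21.8519       109.2594
  6       26.875        20.9661       125.7964
  7       26.875        20.1162       140.8131
  8      526.875       378.3836     3,027.0692
  Σ                    538.3561     3,640.5170
Price P = Σ PV = 538.3561.
Macaulay duration = Σ(t·PV) / P = 3,640.5170 / 538.3561 = 6.76228 half-year periods.
In years: 6.76228 / 2 = 3.38114 years.

3.3811 years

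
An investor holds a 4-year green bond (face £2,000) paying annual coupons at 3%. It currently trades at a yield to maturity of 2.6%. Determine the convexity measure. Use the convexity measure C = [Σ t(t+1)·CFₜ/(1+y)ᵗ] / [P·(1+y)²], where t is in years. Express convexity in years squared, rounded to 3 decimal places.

17.925

With y = 0.026:
  t   CF        PV=CF/(1+0.026)^t    t·PV        t(t+1)·PV
  1        60.00        58.4795        58.4795         116.9591
  2        60.00        56.9976       113.9952         341.9856
  3        60.00        55.5532       166.6596         666.6385
  4     2,060.00     1,858.9931     7,435.9724      37,179.8620
  Σ                  2,030.0234     7,775.1067      38,305.4451
P = 2,030.0234.
Convexity = Σ t(t+1)·PV / [P·(1+y)²] = 38,305.4451 / (2,030.0234 × 1.052676) = 17.92523.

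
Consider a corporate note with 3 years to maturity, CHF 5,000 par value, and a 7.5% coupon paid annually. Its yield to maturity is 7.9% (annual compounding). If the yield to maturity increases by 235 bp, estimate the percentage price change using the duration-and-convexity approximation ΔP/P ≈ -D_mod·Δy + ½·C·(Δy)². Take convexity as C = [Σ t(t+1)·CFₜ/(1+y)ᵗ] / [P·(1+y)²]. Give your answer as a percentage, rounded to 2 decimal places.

With y = 0.079:
  t   CF        PV=CF/(1+0.079)^t    t·PV        t(t+1)·PV
  1       375.00       347.5440       347.5440         695.0880
  2       375.00       322.0983       644.1965       1,932.5896
  3     5,375.00     4,278.7226    12,836.1679      51,344.6716
  Σ                  4,948.3649    13,827.9084      53,972.3492
P = 4,948.3649; D_Mac = 2.79444 yrs; D_mod = 2.58984 yrs; C = 9.36843.
Duration effect: -2.58984 × (+0.0235) = -0.060861
Convexity effect: 0.5 × 9.36843 × (0.0235)² = +0.0025869
ΔP/P ≈ -0.060861 + 0.0025869 = -0.058274 = -5.8274%.

-5.83%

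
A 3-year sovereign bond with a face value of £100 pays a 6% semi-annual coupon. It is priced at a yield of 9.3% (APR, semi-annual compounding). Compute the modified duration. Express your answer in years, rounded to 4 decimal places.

2.6551 years

Periodic yield y = 0.0465. First find Macaulay duration:
  t   CF        PV=CF/(1+0.0465)^t    t·PV
  1         3.00         2.8667         2.8667
  2         3.00         2.7393         5.4786
  3         3.00         2.6176         7.8528
  4         3.00         2.5013        10.0052
  5         3.00         2.3901        11.9507
  6       103.00        78.4155       470.4929
  Σ                     91.5305       508.6470
P = 91.5305; Macaulay duration = 508.6470 / 91.5305 = 5.55713 half-year periods = 2.77856 years.
Modified duration = D_Mac / (1 + y) = 2.77856 / 1.0465 = 2.65510 years.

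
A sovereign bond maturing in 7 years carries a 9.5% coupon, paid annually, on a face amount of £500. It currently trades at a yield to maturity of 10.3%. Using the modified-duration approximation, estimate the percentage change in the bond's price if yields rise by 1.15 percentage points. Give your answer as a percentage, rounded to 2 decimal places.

-5.62%

Periodic yield y = 0.103. Modified duration first:
  t   CF        PV=CF/(1+0.103)^t    t·PV
  1        47.50        43.0644        43.0644
  2        47.50        39.0429        78.0859
  3        47.50        35.3971       106.1912
  4        47.50        32.0916       128.3665
  5        47.50        29.0948       145.4742
  6        47.50        26.3779       158.2675
  7       547.50       275.6484     1,929.5391
  Σ                    480.7172     2,588.9887
P = 480.7172; D_Mac = 5.38568 yrs; D_mod = 5.38568/(1+0.103) = 4.88276 yrs.
ΔP/P ≈ -D_mod · Δy = -4.88276 × (+0.0115) = -0.056152 = -5.6152%.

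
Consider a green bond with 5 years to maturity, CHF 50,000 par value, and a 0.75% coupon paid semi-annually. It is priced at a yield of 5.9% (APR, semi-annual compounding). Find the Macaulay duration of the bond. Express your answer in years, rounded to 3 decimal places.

Periodic yield y = 0.0295. Discount each cash flow and weight by its period:
  t   CF        PV=CF/(1+0.0295)^t    t·PV
  1       187.50       182.1272       182.1272
  2       187.50       176.9084       353.8169
  3       187.50       171.8392       515.5176
  4       187.50       166.9152       667.6608
  5       187.50       162.1323       810.6615
  6       187.50       157.4864       944.9186
  7       187.50       152.9737     1,070.8160
  8       187.50       148.5903     1,188.7224
  9       187.50       144.3325     1,298.9924
  10   50,187.50    37,525.9809   375,259.8089
  Σ                 38,989.2862   382,293.0423
Price P = Σ PV = 38,989.2862.
Macaulay duration = Σ(t·PV) / P = 382,293.0423 / 38,989.2862 = 9.80508 half-year periods.
In years: 9.80508 / 2 = 4.90254 years.

4.903 years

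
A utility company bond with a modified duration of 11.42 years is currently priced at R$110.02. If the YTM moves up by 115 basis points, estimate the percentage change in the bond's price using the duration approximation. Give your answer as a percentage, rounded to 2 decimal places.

-13.13%

Duration approximation: ΔP/P ≈ -D_mod · Δy = -11.42 × (+0.0115) = -0.131330.
As a percentage: -13.1330%.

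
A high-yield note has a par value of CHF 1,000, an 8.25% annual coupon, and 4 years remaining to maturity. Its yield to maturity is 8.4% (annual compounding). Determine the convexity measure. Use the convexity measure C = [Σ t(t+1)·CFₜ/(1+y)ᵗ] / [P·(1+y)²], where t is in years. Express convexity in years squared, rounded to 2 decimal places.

With y = 0.084:
  t   CF        PV=CF/(1+0.084)^t    t·PV        t(t+1)·PV
  1        82.50        76.1070        76.1070         152.2140
  2        82.50        70.2094       140.4188         421.2565
  3        82.50        64.7688       194.3065         777.2260
  4     1,082.50       783.9905     3,135.9618      15,679.8091
  Σ                    995.0757     3,546.7942      17,030.5057
P = 995.0757.
Convexity = Σ t(t+1)·PV / [P·(1+y)²] = 17,030.5057 / (995.0757 × 1.175056) = 14.56508.

14.57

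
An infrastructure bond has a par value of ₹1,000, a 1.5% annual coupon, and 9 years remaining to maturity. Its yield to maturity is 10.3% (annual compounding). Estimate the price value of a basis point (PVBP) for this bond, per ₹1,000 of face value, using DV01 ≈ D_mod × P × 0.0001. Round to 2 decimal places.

₹0.37

Periodic yield y = 0.103.
  t   CF        PV=CF/(1+0.103)^t    t·PV
  1        15.00        13.5993        13.5993
  2        15.00        12.3294        24.6587
  3        15.00        11.1780        33.5340
  4        15.00        10.1342        40.5368
  5        15.00         9.1878        45.9392
  6        15.00         8.3299        49.9792
  7        15.00         7.5520        52.8641
  8        15.00         6.8468        54.7743
  9     1,015.00       420.0359     3,780.3233
  Σ                    499.1933     4,096.2089
P = 499.1933; D_Mac = 8.20566 yrs; D_mod = 7.43940 yrs.
DV01 ≈ 7.43940 × 499.1933 × 0.0001 = 0.371370.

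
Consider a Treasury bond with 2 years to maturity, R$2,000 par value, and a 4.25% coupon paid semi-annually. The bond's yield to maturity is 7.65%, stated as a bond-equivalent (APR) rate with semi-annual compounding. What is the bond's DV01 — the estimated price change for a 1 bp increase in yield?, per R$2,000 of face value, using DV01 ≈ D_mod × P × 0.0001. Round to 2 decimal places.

R$0.35

Periodic yield y = 0.03825.
  t   CF        PV=CF/(1+0.03825)^t    t·PV
  1        42.50        40.9343        40.9343
  2        42.50        39.4262        78.8524
  3        42.50        37.9737       113.9212
  4     2,042.50     1,757.7387     7,030.9547
  Σ                  1,876.0729     7,264.6625
P = 1,876.0729; D_Mac = 3.87227 half-year periods = 1.93614 yrs; D_mod = 1.86481 yrs.
DV01 ≈ 1.86481 × 1,876.0729 × 0.0001 = 0.349851.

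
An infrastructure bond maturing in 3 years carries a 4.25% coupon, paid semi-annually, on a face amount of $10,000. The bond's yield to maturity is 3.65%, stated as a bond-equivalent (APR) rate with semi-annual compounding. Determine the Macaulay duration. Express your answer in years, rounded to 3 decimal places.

Periodic yield y = 0.01825. Discount each cash flow and weight by its period:
  t   CF        PV=CF/(1+0.01825)^t    t·PV
  1       212.50       208.6914       208.6914
  2       212.50       204.9510       409.9021
  3       212.50       201.2777       603.8331
  4       212.50       197.6702       790.6809
  5       212.50       194.1274       970.6370
  6    10,212.50     9,162.3221    54,973.9328
  Σ                 10,169.0399    57,957.6773
Price P = Σ PV = 10,169.0399.
Macaulay duration = Σ(t·PV) / P = 57,957.6773 / 10,169.0399 = 5.69942 half-year periods.
In years: 5.69942 / 2 = 2.84971 years.

2.850 years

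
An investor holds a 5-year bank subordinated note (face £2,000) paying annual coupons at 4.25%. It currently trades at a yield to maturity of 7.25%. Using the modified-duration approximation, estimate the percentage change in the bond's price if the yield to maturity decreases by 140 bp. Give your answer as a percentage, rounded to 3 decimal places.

Periodic yield y = 0.0725. Modified duration first:
  t   CF        PV=CF/(1+0.0725)^t    t·PV
  1        85.00        79.2541        79.2541
  2        85.00        73.8966       147.7932
  3        85.00        68.9012       206.7037
  4        85.00        64.2436       256.9743
  5     2,085.00     1,469.3307     7,346.6535
  Σ                  1,755.6262     8,037.3788
P = 1,755.6262; D_Mac = 4.57807 yrs; D_mod = 4.57807/(1+0.0725) = 4.26860 yrs.
ΔP/P ≈ -D_mod · Δy = -4.26860 × (-0.014) = +0.059760 = +5.9760%.

+5.976%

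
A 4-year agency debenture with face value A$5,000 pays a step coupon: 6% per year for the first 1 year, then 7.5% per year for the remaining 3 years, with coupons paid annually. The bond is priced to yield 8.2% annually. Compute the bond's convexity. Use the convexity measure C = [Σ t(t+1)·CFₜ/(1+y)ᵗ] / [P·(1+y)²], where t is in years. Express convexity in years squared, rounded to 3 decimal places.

14.983

With y = 0.082:
  t   CF        PV=CF/(1+0.082)^t    t·PV        t(t+1)·PV
  1       300.00       277.2643       277.2643         554.5287
  2       375.00       320.3146       640.6292       1,921.8877
  3       375.00       296.0394       888.1181       3,552.4726
  4     5,375.00     3,921.6554    15,686.6215      78,433.1074
  Σ                  4,815.2737    17,492.6332      84,461.9962
P = 4,815.2737.
Convexity = Σ t(t+1)·PV / [P·(1+y)²] = 84,461.9962 / (4,815.2737 × 1.170724) = 14.98255.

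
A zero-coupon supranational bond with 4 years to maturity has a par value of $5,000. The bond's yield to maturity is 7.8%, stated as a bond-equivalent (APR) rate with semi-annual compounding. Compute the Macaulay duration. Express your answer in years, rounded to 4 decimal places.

4.0000 years

A zero-coupon bond has a single cash flow at maturity, so its Macaulay duration equals its maturity: 4 years.
(Equivalently: 8 semi-annual periods ÷ 2 = 4 years.)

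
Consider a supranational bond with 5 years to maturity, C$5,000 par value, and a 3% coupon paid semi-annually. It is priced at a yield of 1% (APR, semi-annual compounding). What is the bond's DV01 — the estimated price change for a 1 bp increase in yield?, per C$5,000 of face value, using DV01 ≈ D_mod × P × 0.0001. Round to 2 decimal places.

Periodic yield y = 0.005.
  t   CF        PV=CF/(1+0.005)^t    t·PV
  1        75.00        74.6269        74.6269
  2        75.00        74.2556       148.5112
  3        75.00        73.8862       221.6585
  4        75.00        73.5186       294.0743
  5        75.00        73.1528       365.7640
  6        75.00        72.7889       436.7331
  7        75.00        72.4267       506.9871
  8        75.00        72.0664       576.5311
  9        75.00        71.7079       645.3707
  10    5,075.00     4,828.0908    48,280.9080
  Σ                  5,486.5206    51,551.1647
P = 5,486.5206; D_Mac = 9.39597 half-year periods = 4.69798 yrs; D_mod = 4.67461 yrs.
DV01 ≈ 4.67461 × 5,486.5206 × 0.0001 = 2.564735.

C$2.56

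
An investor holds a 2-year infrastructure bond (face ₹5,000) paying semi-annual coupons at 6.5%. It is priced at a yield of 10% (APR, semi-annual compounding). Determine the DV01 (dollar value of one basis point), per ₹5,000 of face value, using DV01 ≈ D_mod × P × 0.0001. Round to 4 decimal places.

₹0.8505

Periodic yield y = 0.05.
  t   CF        PV=CF/(1+0.05)^t    t·PV
  1       162.50       154.7619       154.7619
  2       162.50       147.3923       294.7846
  3       162.50       140.3736       421.1208
  4     5,162.50     4,247.2015    16,988.8061
  Σ                  4,689.7293    17,859.4734
P = 4,689.7293; D_Mac = 3.80821 half-year periods = 1.90410 yrs; D_mod = 1.81343 yrs.
DV01 ≈ 1.81343 × 4,689.7293 × 0.0001 = 0.850451.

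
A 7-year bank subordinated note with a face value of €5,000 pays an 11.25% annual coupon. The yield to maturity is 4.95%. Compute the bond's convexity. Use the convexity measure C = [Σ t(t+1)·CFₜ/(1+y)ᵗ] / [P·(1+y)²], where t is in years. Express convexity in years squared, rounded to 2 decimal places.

With y = 0.0495:
  t   CF        PV=CF/(1+0.0495)^t    t·PV        t(t+1)·PV
  1       562.50       535.9695       535.9695       1,071.9390
  2       562.50       510.6903     1,021.3807       3,064.1420
  3       562.50       486.6035     1,459.8104       5,839.2416
  4       562.50       463.6527     1,854.6106       9,273.0532
  5       562.50       441.7843     2,208.9217      13,253.5300
  6       562.50       420.9474     2,525.6846      17,679.7923
  7     5,562.50     3,966.3673    27,764.5708     222,116.5660
  Σ                  6,826.0150    37,370.9483     272,298.2642
P = 6,826.0150.
Convexity = Σ t(t+1)·PV / [P·(1+y)²] = 272,298.2642 / (6,826.0150 × 1.101450) = 36.21702.

36.22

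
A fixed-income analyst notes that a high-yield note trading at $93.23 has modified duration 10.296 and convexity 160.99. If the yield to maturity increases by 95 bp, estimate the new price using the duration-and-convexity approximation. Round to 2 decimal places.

$84.79

Duration effect: -D_mod·Δy = -10.296 × (+0.0095) = -0.097812
Convexity effect: ½·C·(Δy)² = 0.5 × 160.99 × (0.0095)² = +0.00726467375
ΔP/P ≈ -0.097812 + 0.00726467375 = -0.09054732625
New price ≈ 93.23 × (1 - 0.09054732625) = 84.7882727737125.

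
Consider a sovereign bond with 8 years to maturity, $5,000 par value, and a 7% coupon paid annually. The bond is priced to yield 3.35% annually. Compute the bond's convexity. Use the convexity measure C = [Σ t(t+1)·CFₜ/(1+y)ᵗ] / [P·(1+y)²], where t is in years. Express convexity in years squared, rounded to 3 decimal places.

With y = 0.0335:
  t   CF        PV=CF/(1+0.0335)^t    t·PV        t(t+1)·PV
  1       350.00       338.6551       338.6551         677.3101
  2       350.00       327.6778       655.3557       1,966.0671
  3       350.00       317.0565       951.1694       3,804.6775
  4       350.00       306.7793     1,227.1174       6,135.5870
  5       350.00       296.8354     1,484.1768       8,905.0609
  6       350.00       287.2137     1,723.2822      12,062.9756
  7       350.00       277.9039     1,945.3275      15,562.6197
  8     5,350.00     4,110.2661    32,882.1284     295,939.1559
  Σ                  6,262.3878    41,207.2125     345,053.4537
P = 6,262.3878.
Convexity = Σ t(t+1)·PV / [P·(1+y)²] = 345,053.4537 / (6,262.3878 × 1.068122) = 51.58524.

51.585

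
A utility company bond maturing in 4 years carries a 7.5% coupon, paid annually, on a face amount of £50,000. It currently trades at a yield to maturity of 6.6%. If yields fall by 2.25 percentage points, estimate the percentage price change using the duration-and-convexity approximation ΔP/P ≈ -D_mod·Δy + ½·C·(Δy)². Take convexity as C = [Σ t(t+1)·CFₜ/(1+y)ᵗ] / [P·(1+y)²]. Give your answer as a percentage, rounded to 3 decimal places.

+8.001%

With y = 0.066:
  t   CF        PV=CF/(1+0.066)^t    t·PV        t(t+1)·PV
  1     3,750.00     3,517.8236     3,517.8236       7,035.6473
  2     3,750.00     3,300.0222     6,600.0444      19,800.1331
  3     3,750.00     3,095.7056     9,287.1168      37,148.4673
  4    53,750.00    41,624.5594   166,498.2377     832,491.1886
  Σ                 51,538.1109   185,903.2225     896,475.4363
P = 51,538.1109; D_Mac = 3.60710 yrs; D_mod = 3.38377 yrs; C = 15.30719.
Duration effect: -3.38377 × (-0.0225) = +0.076135
Convexity effect: 0.5 × 15.30719 × (-0.0225)² = +0.0038746
ΔP/P ≈ +0.076135 + 0.0038746 = +0.080010 = +8.0010%.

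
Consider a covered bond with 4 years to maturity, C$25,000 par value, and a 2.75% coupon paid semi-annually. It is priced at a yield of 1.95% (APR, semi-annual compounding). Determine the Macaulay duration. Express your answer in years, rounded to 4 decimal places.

Periodic yield y = 0.00975. Discount each cash flow and weight by its period:
  t   CF        PV=CF/(1+0.00975)^t    t·PV
  1       343.75       340.4308       340.4308
  2       343.75       337.1436       674.2873
  3       343.75       333.8882     1,001.6647
  4       343.75       330.6643     1,322.6570
  5       343.75       327.4714     1,637.3571
  6       343.75       324.3094     1,945.8564
  7       343.75       321.1779     2,248.2454
  8    25,343.75    23,450.9252   187,607.4015
  Σ                 25,766.0109   196,777.9002
Price P = Σ PV = 25,766.0109.
Macaulay duration = Σ(t·PV) / P = 196,777.9002 / 25,766.0109 = 7.63711 half-year periods.
In years: 7.63711 / 2 = 3.81856 years.

3.8186 years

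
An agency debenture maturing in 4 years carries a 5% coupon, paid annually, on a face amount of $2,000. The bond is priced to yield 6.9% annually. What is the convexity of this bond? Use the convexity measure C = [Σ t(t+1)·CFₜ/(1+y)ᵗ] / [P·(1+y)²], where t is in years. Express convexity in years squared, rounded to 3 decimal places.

15.835

With y = 0.069:
  t   CF        PV=CF/(1+0.069)^t    t·PV        t(t+1)·PV
  1       100.00        93.5454        93.5454         187.0907
  2       100.00        87.5074       175.0147         525.0442
  3       100.00        81.8591       245.5773         982.3090
  4     2,100.00     1,608.0830     6,432.3322      32,161.6610
  Σ                  1,870.9949     6,946.4695      33,856.1049
P = 1,870.9949.
Convexity = Σ t(t+1)·PV / [P·(1+y)²] = 33,856.1049 / (1,870.9949 × 1.142761) = 15.83467.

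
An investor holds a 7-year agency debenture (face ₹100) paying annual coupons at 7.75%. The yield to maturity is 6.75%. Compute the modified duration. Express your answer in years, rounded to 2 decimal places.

Periodic yield y = 0.0675. First find Macaulay duration:
  t   CF        PV=CF/(1+0.0675)^t    t·PV
  1         7.75         7.2600         7.2600
  2         7.75         6.8009        13.6018
  3         7.75         6.3709        19.1126
  4         7.75         5.9680        23.8721
  5         7.75         5.5906        27.9532
  6         7.75         5.2371        31.4229
  7       107.75        68.2091       477.4635
  Σ                    105.4366       600.6859
P = 105.4366; Macaulay duration = 600.6859 / 105.4366 = 5.69713 years.
Modified duration = D_Mac / (1 + y) = 5.69713 / 1.0675 = 5.33689 years.

5.34 years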